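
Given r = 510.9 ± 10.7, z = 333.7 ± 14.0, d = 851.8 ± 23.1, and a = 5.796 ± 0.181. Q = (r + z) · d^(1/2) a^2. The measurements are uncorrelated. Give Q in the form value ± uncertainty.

828100 ± 55700

Let u = r + z = 844.6. δu = √(δr² + δz²) = √(114 + 196) = 17.6, so δu/u = 0.0209.
Q is then a monomial in u, d, a:
δQ/Q = √((δu/u)² + (½·δd/d)² + (2·δa/a)²) = √(0.000435 + 0.000184 + 0.00390) = 0.0672
Q = 828100, so δQ = 0.0672 × 828100 = 55700.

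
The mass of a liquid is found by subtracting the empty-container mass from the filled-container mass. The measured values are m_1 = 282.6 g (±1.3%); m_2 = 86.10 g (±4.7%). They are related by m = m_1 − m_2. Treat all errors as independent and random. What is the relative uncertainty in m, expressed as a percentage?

2.78%

m is a linear combination, so absolute uncertainties add in quadrature:
  (δm_1)² = 13.5;  (δm_2)² = 16.4
δm = √(29.9) = 5.47 g
m = 196.5 g, so δm/m = 5.47/196.5 = 0.0278.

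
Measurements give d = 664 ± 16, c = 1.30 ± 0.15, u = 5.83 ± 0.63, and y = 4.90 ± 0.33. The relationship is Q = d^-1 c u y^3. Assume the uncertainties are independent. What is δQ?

Products/powers → add relative errors in quadrature, weighted by exponent:
  (-1·δd/d)² = (-1×0.0241)² = 0.000581;  (1·δc/c)² = (1×0.115)² = 0.0133;  (1·δu/u)² = (1×0.108)² = 0.0117;  (3·δy/y)² = (3×0.0673)² = 0.0408
δQ/Q = √(0.0664) = 0.258
Q = 1.34, so δQ = 0.258 × 1.34 = 0.346.

0.346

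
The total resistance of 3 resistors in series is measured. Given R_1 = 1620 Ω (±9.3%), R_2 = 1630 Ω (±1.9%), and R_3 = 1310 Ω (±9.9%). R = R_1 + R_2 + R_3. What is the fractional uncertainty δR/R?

0.0441

For a sum/difference, combine absolute errors in quadrature:
  (δR_1)² = 22700;  (δR_2)² = 959;  (δR_3)² = 16800
δR = √(40500) = 201 Ω
R = 4560 Ω, so δR/R = 201/4560 = 0.0441.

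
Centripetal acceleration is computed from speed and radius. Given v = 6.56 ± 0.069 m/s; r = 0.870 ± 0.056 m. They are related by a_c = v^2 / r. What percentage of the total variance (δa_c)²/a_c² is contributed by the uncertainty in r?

90.3%

(δa_c/a_c)² = (2·δv/v)² + (-1·δr/r)²
  v term: (2×0.0105)² = 0.000443
  r term: (-1×0.0644)² = 0.00414
Total = 0.00459. Share from r = 0.00414/0.00459 = 0.903.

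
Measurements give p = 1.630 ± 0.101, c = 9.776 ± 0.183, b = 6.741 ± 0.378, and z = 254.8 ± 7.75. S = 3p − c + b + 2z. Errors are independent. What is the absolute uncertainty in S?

15.5

Each term contributes (cᵢ δxᵢ)² to (δS)²:
  (3·δp)² = 0.0918;  (δc)² = 0.0335;  (δb)² = 0.143;  (2·δz)² = 240
δS = √(241) = 15.5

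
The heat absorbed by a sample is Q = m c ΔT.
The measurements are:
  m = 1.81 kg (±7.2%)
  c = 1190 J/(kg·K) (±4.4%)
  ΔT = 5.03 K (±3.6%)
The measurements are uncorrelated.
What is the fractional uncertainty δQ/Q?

Q is a product of powers, so relative uncertainties combine in quadrature:
  (1·δm/m)² = (1×0.0720)² = 0.00518;  (1·δc/c)² = (1×0.0440)² = 0.00194;  (1·δΔT/ΔT)² = (1×0.0360)² = 0.00130
δQ/Q = √(0.00842) = 0.0917

0.0917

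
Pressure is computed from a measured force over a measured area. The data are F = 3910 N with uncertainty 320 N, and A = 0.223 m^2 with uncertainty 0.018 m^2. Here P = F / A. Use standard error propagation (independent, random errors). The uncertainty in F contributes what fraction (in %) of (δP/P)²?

50.7%

(δP/P)² = (1·δF/F)² + (-1·δA/A)²
  F term: (1×0.0818)² = 0.00670
  A term: (-1×0.0807)² = 0.00652
Total = 0.0132. Share from F = 0.00670/0.0132 = 0.507.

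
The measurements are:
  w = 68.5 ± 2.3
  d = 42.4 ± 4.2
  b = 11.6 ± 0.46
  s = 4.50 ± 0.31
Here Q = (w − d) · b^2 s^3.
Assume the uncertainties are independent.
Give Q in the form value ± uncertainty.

(3.20 ± 0.920) × 10^5

Let u = w − d = 26.1. δu = √(δw² + δd²) = √(5.29 + 17.6) = 4.79, so δu/u = 0.183.
Q is then a monomial in u, b, s:
δQ/Q = √((δu/u)² + (2·δb/b)² + (3·δs/s)²) = √(0.0337 + 0.00629 + 0.0427) = 0.288
Q = 3.2e+05, so δQ = 0.288 × 3.2e+05 = 92000.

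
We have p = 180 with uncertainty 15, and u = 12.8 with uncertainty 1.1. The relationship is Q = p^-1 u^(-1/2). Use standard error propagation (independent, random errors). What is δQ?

For a monomial Q ∝ p^-1, u^(-1/2), fractional errors add in quadrature:
  (-1·δp/p)² = (-1×0.0833)² = 0.00694;  (−½·δu/u)² = (-0.5×0.0859)² = 0.00185
δQ/Q = √(0.00879) = 0.0938
Q = 0.00155, so δQ = 0.0938 × 0.00155 = 0.000146.

0.000146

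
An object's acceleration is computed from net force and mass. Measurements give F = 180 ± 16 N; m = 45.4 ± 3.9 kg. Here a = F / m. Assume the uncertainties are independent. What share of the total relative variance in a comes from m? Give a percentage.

(δa/a)² = (1·δF/F)² + (-1·δm/m)²
  F term: (1×0.0889)² = 0.00790
  m term: (-1×0.0859)² = 0.00738
Total = 0.0153. Share from m = 0.00738/0.0153 = 0.483.

48.3%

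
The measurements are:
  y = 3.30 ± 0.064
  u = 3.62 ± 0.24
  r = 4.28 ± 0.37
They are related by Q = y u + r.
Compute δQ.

Let p = y·u = 11.9. δp/p = √((1·δy/y)² + (1·δu/u)²) = √(0.000376 + 0.00440) = 0.0691, so δp = 0.825.
Q = p + r: δQ = √(δp² + δr²) = √(0.681 + 0.137) = 0.904

0.904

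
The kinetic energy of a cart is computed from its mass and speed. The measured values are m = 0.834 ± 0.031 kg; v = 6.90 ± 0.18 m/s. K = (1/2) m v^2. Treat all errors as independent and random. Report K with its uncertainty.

19.9 ± 1.27 J

Since K is a product/quotient, work with relative uncertainties:
  (1·δm/m)² = (1×0.0372)² = 0.00138;  (2·δv/v)² = (2×0.0261)² = 0.00272
δK/K = √(0.00410) = 0.0641
K = 19.9 J, so δK = 0.0641 × 19.9 = 1.27 J.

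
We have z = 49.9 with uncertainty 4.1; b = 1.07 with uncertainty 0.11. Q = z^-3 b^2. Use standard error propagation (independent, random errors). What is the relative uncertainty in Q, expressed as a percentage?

32.1%

Products/powers → add relative errors in quadrature, weighted by exponent:
  (-3·δz/z)² = (-3×0.0822)² = 0.0608;  (2·δb/b)² = (2×0.103)² = 0.0423
δQ/Q = √(0.103) = 0.321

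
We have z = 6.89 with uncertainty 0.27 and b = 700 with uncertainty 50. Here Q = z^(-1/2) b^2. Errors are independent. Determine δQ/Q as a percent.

14.4%

Products/powers → add relative errors in quadrature, weighted by exponent:
  (−½·δz/z)² = (-0.5×0.0392)² = 0.000384;  (2·δb/b)² = (2×0.0714)² = 0.0204
δQ/Q = √(0.0208) = 0.144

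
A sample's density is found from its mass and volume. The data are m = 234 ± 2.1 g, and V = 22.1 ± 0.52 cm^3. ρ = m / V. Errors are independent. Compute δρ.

ρ is a product of powers, so relative uncertainties combine in quadrature:
  (1·δm/m)² = (1×0.00897)² = 8.05e-05;  (-1·δV/V)² = (-1×0.0235)² = 0.000554
δρ/ρ = √(0.000634) = 0.0252
ρ = 10.6 g/cm^3, so δρ = 0.0252 × 10.6 = 0.267 g/cm^3.

0.267 g/cm^3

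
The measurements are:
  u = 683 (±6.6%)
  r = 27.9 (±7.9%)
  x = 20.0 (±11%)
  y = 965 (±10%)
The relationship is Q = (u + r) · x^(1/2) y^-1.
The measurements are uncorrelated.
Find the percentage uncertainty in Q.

13.1%

Let w = u + r = 711. δw = √(δu² + δr²) = √(2030 + 4.86) = 45.1, so δw/w = 0.0635.
Q is then a monomial in w, x, y:
δQ/Q = √((δw/w)² + (½·δx/x)² + (-1·δy/y)²) = √(0.00403 + 0.00303 + 0.0100) = 0.131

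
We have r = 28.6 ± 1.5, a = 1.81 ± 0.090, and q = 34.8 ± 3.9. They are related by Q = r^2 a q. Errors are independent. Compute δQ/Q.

Products/powers → add relative errors in quadrature, weighted by exponent:
  (2·δr/r)² = (2×0.0524)² = 0.0110;  (1·δa/a)² = (1×0.0497)² = 0.00247;  (1·δq/q)² = (1×0.112)² = 0.0126
δQ/Q = √(0.0260) = 0.161

0.161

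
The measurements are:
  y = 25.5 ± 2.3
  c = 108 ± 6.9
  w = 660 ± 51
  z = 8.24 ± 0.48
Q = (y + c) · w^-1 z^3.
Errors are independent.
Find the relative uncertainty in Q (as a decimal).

Let u = y + c = 134. δu = √(δy² + δc²) = √(5.29 + 47.6) = 7.27, so δu/u = 0.0545.
Q is then a monomial in u, w, z:
δQ/Q = √((δu/u)² + (-1·δw/w)² + (3·δz/z)²) = √(0.00297 + 0.00597 + 0.0305) = 0.199

0.199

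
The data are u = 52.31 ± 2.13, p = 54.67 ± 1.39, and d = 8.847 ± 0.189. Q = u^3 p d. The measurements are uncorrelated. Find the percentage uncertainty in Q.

For a monomial Q ∝ u^3, p, d, fractional errors add in quadrature:
  (3·δu/u)² = (3×0.0407)² = 0.0149;  (1·δp/p)² = (1×0.0254)² = 0.000646;  (1·δd/d)² = (1×0.0214)² = 0.000456
δQ/Q = √(0.0160) = 0.127

12.7%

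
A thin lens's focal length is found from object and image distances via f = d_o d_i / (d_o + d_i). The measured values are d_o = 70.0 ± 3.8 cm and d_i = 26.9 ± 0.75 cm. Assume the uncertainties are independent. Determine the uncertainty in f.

0.489 cm

∂f/∂d_o = (d_i/(d_o+d_i))² = 0.0771;  ∂f/∂d_i = (d_o/(d_o+d_i))² = 0.522
δf = √((∂f/∂d_o · δd_o)² + (∂f/∂d_i · δd_i)²) = √(0.0858 + 0.153) = 0.489 cm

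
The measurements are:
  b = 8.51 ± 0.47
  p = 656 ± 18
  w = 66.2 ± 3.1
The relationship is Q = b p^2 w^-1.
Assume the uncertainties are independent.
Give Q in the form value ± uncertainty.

Products/powers → add relative errors in quadrature, weighted by exponent:
  (1·δb/b)² = (1×0.0552)² = 0.00305;  (2·δp/p)² = (2×0.0274)² = 0.00301;  (-1·δw/w)² = (-1×0.0468)² = 0.00219
δQ/Q = √(0.00825) = 0.0909
Q = 55300, so δQ = 0.0909 × 55300 = 5030.

55300 ± 5030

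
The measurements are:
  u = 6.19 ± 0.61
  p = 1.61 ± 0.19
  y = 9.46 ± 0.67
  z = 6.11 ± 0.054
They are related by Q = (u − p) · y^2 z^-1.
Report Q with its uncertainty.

Let w = u − p = 4.58. δw = √(δu² + δp²) = √(0.372 + 0.0361) = 0.639, so δw/w = 0.139.
Q is then a monomial in w, y, z:
δQ/Q = √((δw/w)² + (2·δy/y)² + (-1·δz/z)²) = √(0.0195 + 0.0201 + 7.81e-05) = 0.199
Q = 67.1, so δQ = 0.199 × 67.1 = 13.3.

67.1 ± 13.3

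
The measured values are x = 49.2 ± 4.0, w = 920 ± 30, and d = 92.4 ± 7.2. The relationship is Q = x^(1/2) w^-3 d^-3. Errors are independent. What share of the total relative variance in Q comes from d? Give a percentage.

(δQ/Q)² = (½·δx/x)² + (-3·δw/w)² + (-3·δd/d)²
  x term: (0.5×0.0813)² = 0.00165
  w term: (-3×0.0326)² = 0.00957
  d term: (-3×0.0779)² = 0.0546
Total = 0.0659. Share from d = 0.0546/0.0659 = 0.830.

83.0%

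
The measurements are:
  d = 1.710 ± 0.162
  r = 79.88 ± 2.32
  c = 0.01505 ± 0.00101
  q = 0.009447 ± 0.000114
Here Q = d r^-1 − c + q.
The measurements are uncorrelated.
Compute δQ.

Let p = d·r^-1 = 0.02141. δp/p = √((1·δd/d)² + (-1·δr/r)²) = √(0.00898 + 0.000844) = 0.0991, so δp = 0.00212.
Q = p − c + q: δQ = √(δp² + δc² + δq²) = √(4.5e-06 + 1.02e-06 + 1.3e-08) = 0.00235

0.00235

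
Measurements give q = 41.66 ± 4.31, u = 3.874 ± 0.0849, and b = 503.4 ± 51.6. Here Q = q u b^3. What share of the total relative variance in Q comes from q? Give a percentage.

10.1%

(δQ/Q)² = (1·δq/q)² + (1·δu/u)² + (3·δb/b)²
  q term: (1×0.103)² = 0.0107
  u term: (1×0.0219)² = 0.000480
  b term: (3×0.103)² = 0.0946
Total = 0.106. Share from q = 0.0107/0.106 = 0.101.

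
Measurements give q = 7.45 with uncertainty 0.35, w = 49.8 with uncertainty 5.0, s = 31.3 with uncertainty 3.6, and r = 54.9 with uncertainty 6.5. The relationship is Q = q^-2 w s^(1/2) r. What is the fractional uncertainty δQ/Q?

0.190

Relative error in a monomial: (δQ/Q)² = Σ (nᵢ · δxᵢ/xᵢ)².
  (-2·δq/q)² = (-2×0.0470)² = 0.00883;  (1·δw/w)² = (1×0.100)² = 0.0101;  (½·δs/s)² = (0.5×0.115)² = 0.00331;  (1·δr/r)² = (1×0.118)² = 0.0140
δQ/Q = √(0.0362) = 0.190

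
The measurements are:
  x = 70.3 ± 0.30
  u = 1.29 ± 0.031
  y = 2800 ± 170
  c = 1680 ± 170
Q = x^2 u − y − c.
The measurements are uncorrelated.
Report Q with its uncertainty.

1900 ± 290

Let p = x^2·u = 6380. δp/p = √((2·δx/x)² + (1·δu/u)²) = √(7.28e-05 + 0.000577) = 0.0255, so δp = 163.
Q = p − y − c: δQ = √(δp² + δy² + δc²) = √(26400 + 28900 + 28900) = 290
Q = 1900.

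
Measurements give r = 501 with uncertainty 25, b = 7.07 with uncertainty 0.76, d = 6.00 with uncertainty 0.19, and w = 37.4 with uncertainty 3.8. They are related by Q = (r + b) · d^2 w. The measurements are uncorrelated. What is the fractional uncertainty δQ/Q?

0.129

Let u = r + b = 508. δu = √(δr² + δb²) = √(625 + 0.578) = 25.0, so δu/u = 0.0492.
Q is then a monomial in u, d, w:
δQ/Q = √((δu/u)² + (2·δd/d)² + (1·δw/w)²) = √(0.00242 + 0.00401 + 0.0103) = 0.129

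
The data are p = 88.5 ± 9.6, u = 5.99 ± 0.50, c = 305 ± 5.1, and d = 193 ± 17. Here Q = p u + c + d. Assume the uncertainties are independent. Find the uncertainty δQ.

Let w = p·u = 530. δw/w = √((1·δp/p)² + (1·δu/u)²) = √(0.0118 + 0.00697) = 0.137, so δw = 72.6.
Q = w + c + d: δQ = √(δw² + δc² + δd²) = √(5260 + 26.0 + 289) = 74.7

74.7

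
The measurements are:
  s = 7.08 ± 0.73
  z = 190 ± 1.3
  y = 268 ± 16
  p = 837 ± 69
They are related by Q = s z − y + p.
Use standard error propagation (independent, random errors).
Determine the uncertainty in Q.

156

Let w = s·z = 1350. δw/w = √((1·δs/s)² + (1·δz/z)²) = √(0.0106 + 4.68e-05) = 0.103, so δw = 139.
Q = w − y + p: δQ = √(δw² + δy² + δp²) = √(19300 + 256 + 4760) = 156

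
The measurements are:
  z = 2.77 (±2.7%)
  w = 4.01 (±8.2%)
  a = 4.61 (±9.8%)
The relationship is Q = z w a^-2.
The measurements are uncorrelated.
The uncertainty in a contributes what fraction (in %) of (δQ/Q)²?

(δQ/Q)² = (1·δz/z)² + (1·δw/w)² + (-2·δa/a)²
  z term: (1×0.0270)² = 0.000729
  w term: (1×0.0820)² = 0.00672
  a term: (-2×0.0980)² = 0.0384
Total = 0.0459. Share from a = 0.0384/0.0459 = 0.838.

83.8%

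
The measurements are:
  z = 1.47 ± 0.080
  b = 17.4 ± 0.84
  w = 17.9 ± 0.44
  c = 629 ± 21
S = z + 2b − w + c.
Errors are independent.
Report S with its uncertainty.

647 ± 21.1

For a sum/difference, combine absolute errors in quadrature:
  (δz)² = 0.00640;  (2·δb)² = 2.82;  (δw)² = 0.194;  (δc)² = 441
δS = √(444) = 21.1
S = 647.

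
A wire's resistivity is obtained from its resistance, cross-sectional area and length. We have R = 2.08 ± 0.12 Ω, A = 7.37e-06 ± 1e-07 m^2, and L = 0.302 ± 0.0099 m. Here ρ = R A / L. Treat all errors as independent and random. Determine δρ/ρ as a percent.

Products/powers → add relative errors in quadrature, weighted by exponent:
  (1·δR/R)² = (1×0.0577)² = 0.00333;  (1·δA/A)² = (1×0.0136)² = 0.000184;  (-1·δL/L)² = (-1×0.0328)² = 0.00107
δρ/ρ = √(0.00459) = 0.0677

6.77%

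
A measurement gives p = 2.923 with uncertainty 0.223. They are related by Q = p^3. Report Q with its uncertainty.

24.97 ± 5.72

Q is a product of powers, so relative uncertainties combine in quadrature:
  (3·δp/p)² = (3×0.0763)² = 0.0524
δQ/Q = √(0.0524) = 0.229
Q = 24.97, so δQ = 0.229 × 24.97 = 5.72.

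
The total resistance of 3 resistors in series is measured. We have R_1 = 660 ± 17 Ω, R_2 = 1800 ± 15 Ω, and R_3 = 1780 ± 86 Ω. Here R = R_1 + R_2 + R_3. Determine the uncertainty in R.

88.9 Ω

Each term contributes (cᵢ δxᵢ)² to (δR)²:
  (δR_1)² = 289;  (δR_2)² = 225;  (δR_3)² = 7400
δR = √(7910) = 88.9 Ω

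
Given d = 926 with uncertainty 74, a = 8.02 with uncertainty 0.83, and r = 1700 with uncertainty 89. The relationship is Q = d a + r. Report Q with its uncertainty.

Let p = d·a = 7430. δp/p = √((1·δd/d)² + (1·δa/a)²) = √(0.00639 + 0.0107) = 0.131, so δp = 971.
Q = p + r: δQ = √(δp² + δr²) = √(9.43e+05 + 7920) = 975
Q = 9130.

9130 ± 975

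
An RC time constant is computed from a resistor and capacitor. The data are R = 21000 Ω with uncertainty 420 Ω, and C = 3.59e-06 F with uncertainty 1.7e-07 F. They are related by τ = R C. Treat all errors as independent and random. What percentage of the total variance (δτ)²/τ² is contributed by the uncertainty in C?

(δτ/τ)² = (1·δR/R)² + (1·δC/C)²
  R term: (1×0.0200)² = 0.000400
  C term: (1×0.0474)² = 0.00224
Total = 0.00264. Share from C = 0.00224/0.00264 = 0.849.

84.9%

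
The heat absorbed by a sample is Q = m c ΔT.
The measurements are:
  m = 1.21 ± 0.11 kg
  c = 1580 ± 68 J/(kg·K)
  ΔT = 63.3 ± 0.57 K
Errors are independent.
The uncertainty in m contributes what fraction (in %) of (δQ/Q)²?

(δQ/Q)² = (1·δm/m)² + (1·δc/c)² + (1·δΔT/ΔT)²
  m term: (1×0.0909)² = 0.00826
  c term: (1×0.0430)² = 0.00185
  ΔT term: (1×0.00900)² = 8.11e-05
Total = 0.0102. Share from m = 0.00826/0.0102 = 0.810.

81.0%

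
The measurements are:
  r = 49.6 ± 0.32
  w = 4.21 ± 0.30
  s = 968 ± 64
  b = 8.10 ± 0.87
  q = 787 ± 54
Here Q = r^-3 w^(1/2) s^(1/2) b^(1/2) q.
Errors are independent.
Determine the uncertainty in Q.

Relative error in a monomial: (δQ/Q)² = Σ (nᵢ · δxᵢ/xᵢ)².
  (-3·δr/r)² = (-3×0.00645)² = 0.000375;  (½·δw/w)² = (0.5×0.0713)² = 0.00127;  (½·δs/s)² = (0.5×0.0661)² = 0.00109;  (½·δb/b)² = (0.5×0.107)² = 0.00288;  (1·δq/q)² = (1×0.0686)² = 0.00471
δQ/Q = √(0.0103) = 0.102
Q = 1.17, so δQ = 0.102 × 1.17 = 0.119.

0.119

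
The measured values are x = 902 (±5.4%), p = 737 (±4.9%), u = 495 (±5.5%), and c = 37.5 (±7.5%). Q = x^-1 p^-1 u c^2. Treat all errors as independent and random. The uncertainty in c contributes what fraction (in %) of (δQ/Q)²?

(δQ/Q)² = (-1·δx/x)² + (-1·δp/p)² + (1·δu/u)² + (2·δc/c)²
  x term: (-1×0.0540)² = 0.00292
  p term: (-1×0.0490)² = 0.00240
  u term: (1×0.0550)² = 0.00302
  c term: (2×0.0750)² = 0.0225
Total = 0.0308. Share from c = 0.0225/0.0308 = 0.730.

73.0%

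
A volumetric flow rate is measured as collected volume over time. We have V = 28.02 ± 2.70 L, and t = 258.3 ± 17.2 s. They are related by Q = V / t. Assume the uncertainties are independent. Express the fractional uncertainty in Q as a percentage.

11.7%

Products/powers → add relative errors in quadrature, weighted by exponent:
  (1·δV/V)² = (1×0.0964)² = 0.00929;  (-1·δt/t)² = (-1×0.0666)² = 0.00443
δQ/Q = √(0.0137) = 0.117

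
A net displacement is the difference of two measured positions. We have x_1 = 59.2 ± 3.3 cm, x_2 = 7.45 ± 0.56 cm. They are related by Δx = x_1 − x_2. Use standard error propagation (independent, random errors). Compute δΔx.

Δx is a linear combination, so absolute uncertainties add in quadrature:
  (δx_1)² = 10.9;  (δx_2)² = 0.314
δΔx = √(11.2) = 3.35 cm

3.35 cm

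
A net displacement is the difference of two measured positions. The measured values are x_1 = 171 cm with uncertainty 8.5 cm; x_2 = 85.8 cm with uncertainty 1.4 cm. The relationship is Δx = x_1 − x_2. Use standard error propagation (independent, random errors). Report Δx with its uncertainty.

85.2 ± 8.61 cm

Each term contributes (cᵢ δxᵢ)² to (δΔx)²:
  (δx_1)² = 72.2;  (δx_2)² = 1.96
δΔx = √(74.2) = 8.61 cm
Δx = 85.2 cm.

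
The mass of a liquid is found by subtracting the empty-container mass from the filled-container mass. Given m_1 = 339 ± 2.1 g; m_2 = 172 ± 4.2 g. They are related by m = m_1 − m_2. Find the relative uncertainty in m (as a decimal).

0.0281

Each term contributes (cᵢ δxᵢ)² to (δm)²:
  (δm_1)² = 4.41;  (δm_2)² = 17.6
δm = √(22.1) = 4.70 g
m = 167 g, so δm/m = 4.70/167 = 0.0281.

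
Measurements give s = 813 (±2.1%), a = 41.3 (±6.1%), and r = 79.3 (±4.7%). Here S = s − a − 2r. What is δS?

18.8

Absolute uncertainties add in quadrature for a linear combination:
  (δs)² = 291;  (δa)² = 6.35;  (2·δr)² = 55.6
δS = √(353) = 18.8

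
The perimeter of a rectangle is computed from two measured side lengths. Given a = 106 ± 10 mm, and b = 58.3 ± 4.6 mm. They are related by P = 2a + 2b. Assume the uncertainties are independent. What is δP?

P is a linear combination, so absolute uncertainties add in quadrature:
  (2·δa)² = 400;  (2·δb)² = 84.6
δP = √(485) = 22.0 mm

22.0 mm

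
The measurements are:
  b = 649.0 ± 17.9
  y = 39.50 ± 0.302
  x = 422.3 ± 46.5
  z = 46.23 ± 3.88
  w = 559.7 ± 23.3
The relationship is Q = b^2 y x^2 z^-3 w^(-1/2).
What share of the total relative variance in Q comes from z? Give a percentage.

54.9%

(δQ/Q)² = (2·δb/b)² + (1·δy/y)² + (2·δx/x)² + (-3·δz/z)² + (−½·δw/w)²
  b term: (2×0.0276)² = 0.00304
  y term: (1×0.00765)² = 5.85e-05
  x term: (2×0.110)² = 0.0485
  z term: (-3×0.0839)² = 0.0634
  w term: (-0.5×0.0416)² = 0.000433
Total = 0.115. Share from z = 0.0634/0.115 = 0.549.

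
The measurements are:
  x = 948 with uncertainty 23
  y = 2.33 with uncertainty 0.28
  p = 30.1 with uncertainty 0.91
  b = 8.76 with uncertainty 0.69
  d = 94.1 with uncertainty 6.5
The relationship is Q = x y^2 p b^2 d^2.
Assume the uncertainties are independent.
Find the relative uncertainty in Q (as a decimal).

For a monomial Q ∝ x, y^2, p, b^2, d^2, fractional errors add in quadrature:
  (1·δx/x)² = (1×0.0243)² = 0.000589;  (2·δy/y)² = (2×0.120)² = 0.0578;  (1·δp/p)² = (1×0.0302)² = 0.000914;  (2·δb/b)² = (2×0.0788)² = 0.0248;  (2·δd/d)² = (2×0.0691)² = 0.0191
δQ/Q = √(0.103) = 0.321

0.321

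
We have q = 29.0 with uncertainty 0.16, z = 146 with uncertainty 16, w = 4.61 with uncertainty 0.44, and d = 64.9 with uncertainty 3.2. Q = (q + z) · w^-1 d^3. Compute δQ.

2.06e+06

Let u = q + z = 175. δu = √(δq² + δz²) = √(0.0256 + 256) = 16.0, so δu/u = 0.0914.
Q is then a monomial in u, w, d:
δQ/Q = √((δu/u)² + (-1·δw/w)² + (3·δd/d)²) = √(0.00836 + 0.00911 + 0.0219) = 0.198
Q = 1.04e+07, so δQ = 0.198 × 1.04e+07 = 2.06e+06.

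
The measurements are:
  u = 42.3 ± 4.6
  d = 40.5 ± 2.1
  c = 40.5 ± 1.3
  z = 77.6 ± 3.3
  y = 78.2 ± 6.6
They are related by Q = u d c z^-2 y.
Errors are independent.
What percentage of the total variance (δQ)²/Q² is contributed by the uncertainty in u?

39.5%

(δQ/Q)² = (1·δu/u)² + (1·δd/d)² + (1·δc/c)² + (-2·δz/z)² + (1·δy/y)²
  u term: (1×0.109)² = 0.0118
  d term: (1×0.0519)² = 0.00269
  c term: (1×0.0321)² = 0.00103
  z term: (-2×0.0425)² = 0.00723
  y term: (1×0.0844)² = 0.00712
Total = 0.0299. Share from u = 0.0118/0.0299 = 0.395.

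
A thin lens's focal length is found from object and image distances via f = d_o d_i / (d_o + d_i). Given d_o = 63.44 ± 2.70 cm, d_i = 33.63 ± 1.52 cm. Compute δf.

∂f/∂d_o = (d_i/(d_o+d_i))² = 0.120;  ∂f/∂d_i = (d_o/(d_o+d_i))² = 0.427
δf = √((∂f/∂d_o · δd_o)² + (∂f/∂d_i · δd_i)²) = √(0.105 + 0.422) = 0.726 cm

0.726 cm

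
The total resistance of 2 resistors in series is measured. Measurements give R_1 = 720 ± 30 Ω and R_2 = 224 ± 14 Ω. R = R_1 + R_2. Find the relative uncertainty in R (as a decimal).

0.0351

For a sum/difference, combine absolute errors in quadrature:
  (δR_1)² = 900;  (δR_2)² = 196
δR = √(1100) = 33.1 Ω
R = 944 Ω, so δR/R = 33.1/944 = 0.0351.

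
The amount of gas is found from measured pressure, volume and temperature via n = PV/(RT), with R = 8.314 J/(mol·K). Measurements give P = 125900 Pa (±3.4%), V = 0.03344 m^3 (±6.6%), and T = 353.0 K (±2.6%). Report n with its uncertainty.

1.435 ± 0.113 mol

Each factor contributes (exponent × relative error)² to (δn/n)²:
  (1·δP/P)² = (1×0.0340)² = 0.00116;  (1·δV/V)² = (1×0.0660)² = 0.00436;  (-1·δT/T)² = (-1×0.0260)² = 0.000676
δn/n = √(0.00619) = 0.0787
n = 1.435 mol, so δn = 0.0787 × 1.435 = 0.113 mol.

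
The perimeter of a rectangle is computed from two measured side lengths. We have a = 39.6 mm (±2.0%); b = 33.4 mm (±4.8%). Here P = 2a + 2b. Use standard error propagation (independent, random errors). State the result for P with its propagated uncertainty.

146 ± 3.58 mm

For a sum/difference, combine absolute errors in quadrature:
  (2·δa)² = 2.51;  (2·δb)² = 10.3
δP = √(12.8) = 3.58 mm
P = 146 mm.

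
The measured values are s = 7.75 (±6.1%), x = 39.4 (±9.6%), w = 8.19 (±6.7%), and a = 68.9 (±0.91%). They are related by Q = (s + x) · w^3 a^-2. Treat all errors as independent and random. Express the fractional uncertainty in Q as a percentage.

21.7%

Let u = s + x = 47.1. δu = √(δs² + δx²) = √(0.223 + 14.3) = 3.81, so δu/u = 0.0808.
Q is then a monomial in u, w, a:
δQ/Q = √((δu/u)² + (3·δw/w)² + (-2·δa/a)²) = √(0.00654 + 0.0404 + 0.000331) = 0.217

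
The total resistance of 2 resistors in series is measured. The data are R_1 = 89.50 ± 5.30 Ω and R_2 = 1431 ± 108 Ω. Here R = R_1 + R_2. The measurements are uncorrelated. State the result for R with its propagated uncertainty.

For a sum/difference, combine absolute errors in quadrature:
  (δR_1)² = 28.1;  (δR_2)² = 11700
δR = √(11700) = 108 Ω
R = 1520 Ω.

1520 ± 108 Ω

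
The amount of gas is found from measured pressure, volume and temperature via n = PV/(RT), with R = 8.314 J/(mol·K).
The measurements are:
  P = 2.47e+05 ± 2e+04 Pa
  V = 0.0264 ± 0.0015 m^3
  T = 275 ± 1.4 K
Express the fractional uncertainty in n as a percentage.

Relative error in a monomial: (δn/n)² = Σ (nᵢ · δxᵢ/xᵢ)².
  (1·δP/P)² = (1×0.0810)² = 0.00656;  (1·δV/V)² = (1×0.0568)² = 0.00323;  (-1·δT/T)² = (-1×0.00509)² = 2.59e-05
δn/n = √(0.00981) = 0.0990

9.90%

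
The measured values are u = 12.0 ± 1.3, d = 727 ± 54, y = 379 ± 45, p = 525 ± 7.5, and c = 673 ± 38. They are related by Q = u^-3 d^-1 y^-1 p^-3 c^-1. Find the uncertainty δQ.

For a monomial Q ∝ u^-3, d^-1, y^-1, p^-3, c^-1, fractional errors add in quadrature:
  (-3·δu/u)² = (-3×0.108)² = 0.106;  (-1·δd/d)² = (-1×0.0743)² = 0.00552;  (-1·δy/y)² = (-1×0.119)² = 0.0141;  (-3·δp/p)² = (-3×0.0143)² = 0.00184;  (-1·δc/c)² = (-1×0.0565)² = 0.00319
δQ/Q = √(0.130) = 0.361
Q = 2.16e-20, so δQ = 0.361 × 2.16e-20 = 7.78e-21.

7.78e-21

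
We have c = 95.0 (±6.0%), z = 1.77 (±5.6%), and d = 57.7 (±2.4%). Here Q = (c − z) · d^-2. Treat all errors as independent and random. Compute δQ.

0.00218

Let u = c − z = 93.2. δu = √(δc² + δz²) = √(32.5 + 0.00982) = 5.70, so δu/u = 0.0611.
Q is then a monomial in u, d:
δQ/Q = √((δu/u)² + (-2·δd/d)²) = √(0.00374 + 0.00230) = 0.0777
Q = 0.0280, so δQ = 0.0777 × 0.0280 = 0.00218.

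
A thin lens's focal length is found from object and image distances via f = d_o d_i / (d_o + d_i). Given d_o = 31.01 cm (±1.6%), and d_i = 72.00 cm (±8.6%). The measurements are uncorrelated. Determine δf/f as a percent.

∂f/∂d_o = (d_i/(d_o+d_i))² = 0.489;  ∂f/∂d_i = (d_o/(d_o+d_i))² = 0.0906
δf = √((∂f/∂d_o · δd_o)² + (∂f/∂d_i · δd_i)²) = √(0.0588 + 0.315) = 0.611 cm
f = 21.67 cm, so δf/f = 0.611/21.67 = 0.0282.

2.82%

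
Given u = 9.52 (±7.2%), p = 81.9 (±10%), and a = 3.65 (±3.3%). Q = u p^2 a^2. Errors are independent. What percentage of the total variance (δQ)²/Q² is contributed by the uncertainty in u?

(δQ/Q)² = (1·δu/u)² + (2·δp/p)² + (2·δa/a)²
  u term: (1×0.0720)² = 0.00518
  p term: (2×0.100)² = 0.0400
  a term: (2×0.0330)² = 0.00436
Total = 0.0495. Share from u = 0.00518/0.0495 = 0.105.

10.5%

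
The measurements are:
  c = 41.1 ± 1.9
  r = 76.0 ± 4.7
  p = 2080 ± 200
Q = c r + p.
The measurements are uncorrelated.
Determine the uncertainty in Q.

Let w = c·r = 3120. δw/w = √((1·δc/c)² + (1·δr/r)²) = √(0.00214 + 0.00382) = 0.0772, so δw = 241.
Q = w + p: δQ = √(δw² + δp²) = √(58200 + 40000) = 313

313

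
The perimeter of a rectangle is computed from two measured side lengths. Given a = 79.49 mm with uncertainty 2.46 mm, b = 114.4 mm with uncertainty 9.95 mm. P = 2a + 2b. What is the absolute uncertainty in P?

20.5 mm

Absolute uncertainties add in quadrature for a linear combination:
  (2·δa)² = 24.2;  (2·δb)² = 396
δP = √(420) = 20.5 mm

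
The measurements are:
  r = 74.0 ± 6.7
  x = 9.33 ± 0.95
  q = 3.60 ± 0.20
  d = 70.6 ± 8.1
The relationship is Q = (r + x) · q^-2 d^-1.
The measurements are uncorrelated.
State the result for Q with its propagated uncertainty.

Let u = r + x = 83.3. δu = √(δr² + δx²) = √(44.9 + 0.902) = 6.77, so δu/u = 0.0812.
Q is then a monomial in u, q, d:
δQ/Q = √((δu/u)² + (-2·δq/q)² + (-1·δd/d)²) = √(0.00659 + 0.0123 + 0.0132) = 0.179
Q = 0.0911, so δQ = 0.179 × 0.0911 = 0.0163.

0.0911 ± 0.0163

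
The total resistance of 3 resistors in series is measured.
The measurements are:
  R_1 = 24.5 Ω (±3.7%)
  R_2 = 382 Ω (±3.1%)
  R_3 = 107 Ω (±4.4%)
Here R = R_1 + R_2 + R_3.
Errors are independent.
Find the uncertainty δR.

R is a linear combination, so absolute uncertainties add in quadrature:
  (δR_1)² = 0.822;  (δR_2)² = 140;  (δR_3)² = 22.2
δR = √(163) = 12.8 Ω

12.8 Ω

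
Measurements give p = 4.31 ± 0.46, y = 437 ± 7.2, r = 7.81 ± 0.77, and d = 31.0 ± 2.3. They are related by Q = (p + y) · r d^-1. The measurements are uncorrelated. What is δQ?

13.8

Let u = p + y = 441. δu = √(δp² + δy²) = √(0.212 + 51.8) = 7.21, so δu/u = 0.0163.
Q is then a monomial in u, r, d:
δQ/Q = √((δu/u)² + (1·δr/r)² + (-1·δd/d)²) = √(0.000267 + 0.00972 + 0.00550) = 0.124
Q = 111, so δQ = 0.124 × 111 = 13.8.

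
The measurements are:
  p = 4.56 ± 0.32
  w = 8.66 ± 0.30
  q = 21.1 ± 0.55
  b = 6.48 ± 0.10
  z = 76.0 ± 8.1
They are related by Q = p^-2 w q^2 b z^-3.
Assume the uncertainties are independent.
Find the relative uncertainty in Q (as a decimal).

Relative error in a monomial: (δQ/Q)² = Σ (nᵢ · δxᵢ/xᵢ)².
  (-2·δp/p)² = (-2×0.0702)² = 0.0197;  (1·δw/w)² = (1×0.0346)² = 0.00120;  (2·δq/q)² = (2×0.0261)² = 0.00272;  (1·δb/b)² = (1×0.0154)² = 0.000238;  (-3·δz/z)² = (-3×0.107)² = 0.102
δQ/Q = √(0.126) = 0.355

0.355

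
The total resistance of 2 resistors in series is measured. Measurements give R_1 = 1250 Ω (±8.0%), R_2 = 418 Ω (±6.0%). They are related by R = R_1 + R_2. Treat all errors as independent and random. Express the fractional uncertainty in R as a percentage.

6.18%

Absolute uncertainties add in quadrature for a linear combination:
  (δR_1)² = 10000;  (δR_2)² = 629
δR = √(10600) = 103 Ω
R = 1670 Ω, so δR/R = 103/1670 = 0.0618.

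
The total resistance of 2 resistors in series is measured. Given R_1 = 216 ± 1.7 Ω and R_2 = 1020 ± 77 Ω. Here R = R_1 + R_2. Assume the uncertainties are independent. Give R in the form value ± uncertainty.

Each term contributes (cᵢ δxᵢ)² to (δR)²:
  (δR_1)² = 2.89;  (δR_2)² = 5930
δR = √(5930) = 77.0 Ω
R = 1240 Ω.

1240 ± 77.0 Ω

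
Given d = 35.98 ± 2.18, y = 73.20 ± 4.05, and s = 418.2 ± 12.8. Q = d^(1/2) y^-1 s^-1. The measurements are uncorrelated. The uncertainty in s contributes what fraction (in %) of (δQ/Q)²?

19.1%

(δQ/Q)² = (½·δd/d)² + (-1·δy/y)² + (-1·δs/s)²
  d term: (0.5×0.0606)² = 0.000918
  y term: (-1×0.0553)² = 0.00306
  s term: (-1×0.0306)² = 0.000937
Total = 0.00492. Share from s = 0.000937/0.00492 = 0.191.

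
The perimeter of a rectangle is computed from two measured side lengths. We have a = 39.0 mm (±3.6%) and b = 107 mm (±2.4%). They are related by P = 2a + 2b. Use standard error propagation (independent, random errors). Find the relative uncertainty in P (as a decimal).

0.0200

Each term contributes (cᵢ δxᵢ)² to (δP)²:
  (2·δa)² = 7.88;  (2·δb)² = 26.4
δP = √(34.3) = 5.85 mm
P = 292 mm, so δP/P = 5.85/292 = 0.0200.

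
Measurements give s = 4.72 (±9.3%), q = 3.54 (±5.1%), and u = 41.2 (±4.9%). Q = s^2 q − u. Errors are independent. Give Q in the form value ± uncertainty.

Let p = s^2·q = 78.9. δp/p = √((2·δs/s)² + (1·δq/q)²) = √(0.0346 + 0.00260) = 0.193, so δp = 15.2.
Q = p − u: δQ = √(δp² + δu²) = √(231 + 4.08) = 15.3
Q = 37.7.

37.7 ± 15.3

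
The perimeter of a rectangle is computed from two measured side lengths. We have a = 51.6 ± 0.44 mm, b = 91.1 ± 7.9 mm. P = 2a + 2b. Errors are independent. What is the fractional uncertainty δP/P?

Absolute uncertainties add in quadrature for a linear combination:
  (2·δa)² = 0.774;  (2·δb)² = 250
δP = √(250) = 15.8 mm
P = 285 mm, so δP/P = 15.8/285 = 0.0554.

0.0554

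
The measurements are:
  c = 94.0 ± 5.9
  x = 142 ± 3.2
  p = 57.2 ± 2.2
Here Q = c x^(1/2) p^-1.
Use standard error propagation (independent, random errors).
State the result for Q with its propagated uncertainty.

Each factor contributes (exponent × relative error)² to (δQ/Q)²:
  (1·δc/c)² = (1×0.0628)² = 0.00394;  (½·δx/x)² = (0.5×0.0225)² = 0.000127;  (-1·δp/p)² = (-1×0.0385)² = 0.00148
δQ/Q = √(0.00555) = 0.0745
Q = 19.6, so δQ = 0.0745 × 19.6 = 1.46.

19.6 ± 1.46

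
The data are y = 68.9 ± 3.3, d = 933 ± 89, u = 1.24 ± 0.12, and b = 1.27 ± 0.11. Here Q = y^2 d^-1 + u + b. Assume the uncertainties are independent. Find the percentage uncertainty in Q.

9.30%

Let p = y^2·d^-1 = 5.09. δp/p = √((2·δy/y)² + (-1·δd/d)²) = √(0.00918 + 0.00910) = 0.135, so δp = 0.688.
Q = p + u + b: δQ = √(δp² + δu² + δb²) = √(0.473 + 0.0144 + 0.0121) = 0.707
Q = 7.60, so δQ/Q = 0.707/7.60 = 0.0930.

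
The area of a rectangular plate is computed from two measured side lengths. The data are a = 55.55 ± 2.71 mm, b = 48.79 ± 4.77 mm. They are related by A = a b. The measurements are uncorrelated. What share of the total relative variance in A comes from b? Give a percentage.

80.1%

(δA/A)² = (1·δa/a)² + (1·δb/b)²
  a term: (1×0.0488)² = 0.00238
  b term: (1×0.0978)² = 0.00956
Total = 0.0119. Share from b = 0.00956/0.0119 = 0.801.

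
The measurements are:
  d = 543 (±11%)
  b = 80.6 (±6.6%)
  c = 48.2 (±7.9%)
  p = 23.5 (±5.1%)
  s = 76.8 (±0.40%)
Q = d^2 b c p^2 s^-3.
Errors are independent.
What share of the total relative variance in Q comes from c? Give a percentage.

8.97%

(δQ/Q)² = (2·δd/d)² + (1·δb/b)² + (1·δc/c)² + (2·δp/p)² + (-3·δs/s)²
  d term: (2×0.110)² = 0.0484
  b term: (1×0.0660)² = 0.00436
  c term: (1×0.0790)² = 0.00624
  p term: (2×0.0510)² = 0.0104
  s term: (-3×0.00400)² = 0.000144
Total = 0.0695. Share from c = 0.00624/0.0695 = 0.0897.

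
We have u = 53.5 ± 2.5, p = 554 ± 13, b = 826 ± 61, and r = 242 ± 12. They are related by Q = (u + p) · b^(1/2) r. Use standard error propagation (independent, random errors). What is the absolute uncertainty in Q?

2.77e+05

Let w = u + p = 608. δw = √(δu² + δp²) = √(6.25 + 169) = 13.2, so δw/w = 0.0218.
Q is then a monomial in w, b, r:
δQ/Q = √((δw/w)² + (½·δb/b)² + (1·δr/r)²) = √(0.000475 + 0.00136 + 0.00246) = 0.0656
Q = 4.23e+06, so δQ = 0.0656 × 4.23e+06 = 2.77e+05.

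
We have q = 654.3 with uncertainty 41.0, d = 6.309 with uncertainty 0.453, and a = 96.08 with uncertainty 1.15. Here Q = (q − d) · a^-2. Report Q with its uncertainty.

0.07019 ± 0.00475

Let u = q − d = 648.0. δu = √(δq² + δd²) = √(1680 + 0.205) = 41.0, so δu/u = 0.0633.
Q is then a monomial in u, a:
δQ/Q = √((δu/u)² + (-2·δa/a)²) = √(0.00400 + 0.000573) = 0.0677
Q = 0.07019, so δQ = 0.0677 × 0.07019 = 0.00475.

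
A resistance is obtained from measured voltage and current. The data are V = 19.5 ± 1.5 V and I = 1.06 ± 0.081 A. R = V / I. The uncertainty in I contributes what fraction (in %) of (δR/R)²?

49.7%

(δR/R)² = (1·δV/V)² + (-1·δI/I)²
  V term: (1×0.0769)² = 0.00592
  I term: (-1×0.0764)² = 0.00584
Total = 0.0118. Share from I = 0.00584/0.0118 = 0.497.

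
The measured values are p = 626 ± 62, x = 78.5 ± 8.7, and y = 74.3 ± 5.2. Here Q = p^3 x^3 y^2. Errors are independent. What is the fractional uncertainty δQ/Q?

Relative error in a monomial: (δQ/Q)² = Σ (nᵢ · δxᵢ/xᵢ)².
  (3·δp/p)² = (3×0.0990)² = 0.0883;  (3·δx/x)² = (3×0.111)² = 0.111;  (2·δy/y)² = (2×0.0700)² = 0.0196
δQ/Q = √(0.218) = 0.467

0.467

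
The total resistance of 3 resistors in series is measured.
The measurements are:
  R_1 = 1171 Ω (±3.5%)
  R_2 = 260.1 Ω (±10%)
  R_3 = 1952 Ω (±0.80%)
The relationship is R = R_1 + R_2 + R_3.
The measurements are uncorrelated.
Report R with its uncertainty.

Each term contributes (cᵢ δxᵢ)² to (δR)²:
  (δR_1)² = 1680;  (δR_2)² = 677;  (δR_3)² = 244
δR = √(2600) = 51.0 Ω
R = 3383 Ω.

3383 ± 51.0 Ω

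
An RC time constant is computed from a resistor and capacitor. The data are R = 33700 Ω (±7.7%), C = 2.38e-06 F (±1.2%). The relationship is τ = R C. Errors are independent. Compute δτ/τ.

τ is a product of powers, so relative uncertainties combine in quadrature:
  (1·δR/R)² = (1×0.0770)² = 0.00593;  (1·δC/C)² = (1×0.0120)² = 0.000144
δτ/τ = √(0.00607) = 0.0779

0.0779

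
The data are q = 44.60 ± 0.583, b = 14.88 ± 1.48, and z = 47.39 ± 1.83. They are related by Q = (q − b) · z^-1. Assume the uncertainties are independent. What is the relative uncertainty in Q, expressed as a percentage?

Let u = q − b = 29.72. δu = √(δq² + δb²) = √(0.340 + 2.19) = 1.59, so δu/u = 0.0535.
Q is then a monomial in u, z:
δQ/Q = √((δu/u)² + (-1·δz/z)²) = √(0.00286 + 0.00149) = 0.0660

6.60%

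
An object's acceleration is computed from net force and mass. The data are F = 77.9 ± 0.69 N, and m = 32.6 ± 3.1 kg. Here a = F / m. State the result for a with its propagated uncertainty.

2.39 ± 0.228 m/s^2

a is a product of powers, so relative uncertainties combine in quadrature:
  (1·δF/F)² = (1×0.00886)² = 7.85e-05;  (-1·δm/m)² = (-1×0.0951)² = 0.00904
δa/a = √(0.00912) = 0.0955
a = 2.39 m/s^2, so δa = 0.0955 × 2.39 = 0.228 m/s^2.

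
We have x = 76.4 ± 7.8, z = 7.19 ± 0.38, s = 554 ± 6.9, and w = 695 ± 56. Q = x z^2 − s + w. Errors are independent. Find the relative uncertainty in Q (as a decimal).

Let p = x·z^2 = 3950. δp/p = √((1·δx/x)² + (2·δz/z)²) = √(0.0104 + 0.0112) = 0.147, so δp = 580.
Q = p − s + w: δQ = √(δp² + δs² + δw²) = √(3.37e+05 + 47.6 + 3140) = 583
Q = 4090, so δQ/Q = 583/4090 = 0.143.

0.143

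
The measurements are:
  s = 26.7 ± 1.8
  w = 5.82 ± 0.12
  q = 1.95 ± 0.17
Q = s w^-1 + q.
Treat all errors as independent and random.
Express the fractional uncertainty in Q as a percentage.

Let p = s·w^-1 = 4.59. δp/p = √((1·δs/s)² + (-1·δw/w)²) = √(0.00454 + 0.000425) = 0.0705, so δp = 0.323.
Q = p + q: δQ = √(δp² + δq²) = √(0.105 + 0.0289) = 0.365
Q = 6.54, so δQ/Q = 0.365/6.54 = 0.0559.

5.59%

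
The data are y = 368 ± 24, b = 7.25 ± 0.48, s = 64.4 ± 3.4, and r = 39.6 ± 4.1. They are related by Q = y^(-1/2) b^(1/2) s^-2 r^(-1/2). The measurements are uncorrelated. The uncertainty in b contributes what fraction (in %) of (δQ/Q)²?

6.85%

(δQ/Q)² = (−½·δy/y)² + (½·δb/b)² + (-2·δs/s)² + (−½·δr/r)²
  y term: (-0.5×0.0652)² = 0.00106
  b term: (0.5×0.0662)² = 0.00110
  s term: (-2×0.0528)² = 0.0111
  r term: (-0.5×0.104)² = 0.00268
Total = 0.0160. Share from b = 0.00110/0.0160 = 0.0685.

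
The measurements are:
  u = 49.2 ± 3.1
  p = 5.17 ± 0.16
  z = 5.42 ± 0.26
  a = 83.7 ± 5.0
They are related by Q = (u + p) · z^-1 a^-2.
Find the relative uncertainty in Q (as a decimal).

Let w = u + p = 54.4. δw = √(δu² + δp²) = √(9.61 + 0.0256) = 3.10, so δw/w = 0.0571.
Q is then a monomial in w, z, a:
δQ/Q = √((δw/w)² + (-1·δz/z)² + (-2·δa/a)²) = √(0.00326 + 0.00230 + 0.0143) = 0.141

0.141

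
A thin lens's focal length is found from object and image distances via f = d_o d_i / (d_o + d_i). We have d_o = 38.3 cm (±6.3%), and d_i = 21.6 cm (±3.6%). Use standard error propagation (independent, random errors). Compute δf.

0.447 cm

∂f/∂d_o = (d_i/(d_o+d_i))² = 0.130;  ∂f/∂d_i = (d_o/(d_o+d_i))² = 0.409
δf = √((∂f/∂d_o · δd_o)² + (∂f/∂d_i · δd_i)²) = √(0.0984 + 0.101) = 0.447 cm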